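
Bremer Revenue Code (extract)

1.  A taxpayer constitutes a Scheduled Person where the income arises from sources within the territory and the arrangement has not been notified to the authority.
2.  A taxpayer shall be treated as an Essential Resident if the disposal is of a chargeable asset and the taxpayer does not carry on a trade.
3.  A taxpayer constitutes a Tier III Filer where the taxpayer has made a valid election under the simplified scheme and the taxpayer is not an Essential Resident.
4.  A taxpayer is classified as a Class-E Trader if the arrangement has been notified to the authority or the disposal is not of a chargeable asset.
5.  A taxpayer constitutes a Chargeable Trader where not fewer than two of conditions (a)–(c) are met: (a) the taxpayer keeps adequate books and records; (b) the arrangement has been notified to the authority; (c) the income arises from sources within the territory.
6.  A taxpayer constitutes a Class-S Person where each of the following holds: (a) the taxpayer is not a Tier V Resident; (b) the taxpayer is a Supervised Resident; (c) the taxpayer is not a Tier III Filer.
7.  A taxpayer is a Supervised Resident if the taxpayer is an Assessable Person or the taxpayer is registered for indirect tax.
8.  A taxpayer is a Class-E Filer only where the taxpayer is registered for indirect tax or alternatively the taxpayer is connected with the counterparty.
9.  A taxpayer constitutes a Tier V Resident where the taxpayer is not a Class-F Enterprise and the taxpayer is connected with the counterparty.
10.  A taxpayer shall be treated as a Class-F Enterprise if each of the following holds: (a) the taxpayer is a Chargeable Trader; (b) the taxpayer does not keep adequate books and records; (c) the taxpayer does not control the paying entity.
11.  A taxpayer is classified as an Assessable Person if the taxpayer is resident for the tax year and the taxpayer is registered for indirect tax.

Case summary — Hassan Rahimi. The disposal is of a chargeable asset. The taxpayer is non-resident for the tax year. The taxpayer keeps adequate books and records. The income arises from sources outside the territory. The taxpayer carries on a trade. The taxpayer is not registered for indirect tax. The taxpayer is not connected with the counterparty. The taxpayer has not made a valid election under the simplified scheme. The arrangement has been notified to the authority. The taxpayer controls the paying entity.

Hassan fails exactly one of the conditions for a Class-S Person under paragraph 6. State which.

paragraph 5 — Chargeable Trader: the taxpayer keeps adequate books and records? yes; the arrangement has been notified to the authority? yes; the income arises from sources within the territory? no — 2 of 3 hold (need ≥2) → satisfied.
paragraph 10 — Class-F Enterprise: [Chargeable Trader (paragraph 5)? yes] AND [the taxpayer does not keep adequate books and records? no] AND [the taxpayer does not control the paying entity? no] → not satisfied.
paragraph 9 — Tier V Resident: [not a Class-F Enterprise (paragraph 10)? yes] AND [the taxpayer is connected with the counterparty? no] → not satisfied.
paragraph 11 — Assessable Person: [the taxpayer is resident for the tax year? no] AND [the taxpayer is registered for indirect tax? no] → not satisfied.
paragraph 7 — Supervised Resident: [Assessable Person (paragraph 11)? no] OR [the taxpayer is registered for indirect tax? no] → not satisfied.
paragraph 2 — Essential Resident: [the disposal is of a chargeable asset? yes] AND [the taxpayer does not carry on a trade? no] → not satisfied.
paragraph 3 — Tier III Filer: [the taxpayer has made a valid election under the simplified scheme? no] AND [not an Essential Resident (paragraph 2)? yes] → not satisfied.
paragraph 6 — Class-S Person: [not a Tier V Resident (paragraph 9)? yes] AND [Supervised Resident (paragraph 7)? no] AND [not a Tier III Filer (paragraph 3)? yes] → not satisfied.

Supervised Resident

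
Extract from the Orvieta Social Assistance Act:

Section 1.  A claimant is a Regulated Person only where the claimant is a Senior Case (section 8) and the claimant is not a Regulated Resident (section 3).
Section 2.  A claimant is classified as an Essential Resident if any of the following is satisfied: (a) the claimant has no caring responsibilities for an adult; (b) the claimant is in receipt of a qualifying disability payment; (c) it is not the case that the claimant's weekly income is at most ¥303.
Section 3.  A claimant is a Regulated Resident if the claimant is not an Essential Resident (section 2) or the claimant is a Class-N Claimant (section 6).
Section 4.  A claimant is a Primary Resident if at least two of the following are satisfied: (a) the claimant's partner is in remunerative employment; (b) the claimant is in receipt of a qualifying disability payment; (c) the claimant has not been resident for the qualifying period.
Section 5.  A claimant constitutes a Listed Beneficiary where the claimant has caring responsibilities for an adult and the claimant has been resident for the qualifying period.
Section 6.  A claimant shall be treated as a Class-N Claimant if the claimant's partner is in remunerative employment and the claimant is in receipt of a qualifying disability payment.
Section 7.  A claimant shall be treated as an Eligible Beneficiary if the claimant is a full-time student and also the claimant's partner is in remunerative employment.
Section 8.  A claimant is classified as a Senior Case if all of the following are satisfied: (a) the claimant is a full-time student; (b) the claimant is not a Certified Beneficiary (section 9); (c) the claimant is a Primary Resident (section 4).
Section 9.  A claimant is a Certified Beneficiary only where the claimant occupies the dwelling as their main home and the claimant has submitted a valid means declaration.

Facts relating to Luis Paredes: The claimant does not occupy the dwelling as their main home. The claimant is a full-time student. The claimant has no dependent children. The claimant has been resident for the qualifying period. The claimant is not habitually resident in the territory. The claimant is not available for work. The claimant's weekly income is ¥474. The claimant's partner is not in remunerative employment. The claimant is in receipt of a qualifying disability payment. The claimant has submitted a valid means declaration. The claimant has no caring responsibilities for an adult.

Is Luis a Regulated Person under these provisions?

Under section 9: the claimant occupies the dwelling as their main home? no; and the claimant has submitted a valid means declaration? yes. So the claimant is not a Certified Beneficiary.
Under section 4: the claimant's partner is in remunerative employment? no; the claimant is in receipt of a qualifying disability payment? yes; the claimant has not been resident for the qualifying period? no — 1 of 3 hold (need ≥2) → not satisfied.
Under section 8: the claimant is a full-time student? yes; and not a Certified Beneficiary (section 9)? yes; and Primary Resident (section 4)? no. So the claimant is not a Senior Case.
Under section 2: the claimant has no caring responsibilities for an adult? yes; or the claimant is in receipt of a qualifying disability payment? yes; or claimant's weekly income: ¥474 ≤ ¥303? no, so negated condition yes. So the claimant is an Essential Resident.
Under section 6: the claimant's partner is in remunerative employment? no; and the claimant is in receipt of a qualifying disability payment? yes. So the claimant is not a Class-N Claimant.
Under section 3: not an Essential Resident (section 2)? no; or Class-N Claimant (section 6)? no. So the claimant is not a Regulated Resident.
Under section 1: Senior Case (section 8)? no; and not a Regulated Resident (section 3)? yes. So the claimant is not a Regulated Person.

No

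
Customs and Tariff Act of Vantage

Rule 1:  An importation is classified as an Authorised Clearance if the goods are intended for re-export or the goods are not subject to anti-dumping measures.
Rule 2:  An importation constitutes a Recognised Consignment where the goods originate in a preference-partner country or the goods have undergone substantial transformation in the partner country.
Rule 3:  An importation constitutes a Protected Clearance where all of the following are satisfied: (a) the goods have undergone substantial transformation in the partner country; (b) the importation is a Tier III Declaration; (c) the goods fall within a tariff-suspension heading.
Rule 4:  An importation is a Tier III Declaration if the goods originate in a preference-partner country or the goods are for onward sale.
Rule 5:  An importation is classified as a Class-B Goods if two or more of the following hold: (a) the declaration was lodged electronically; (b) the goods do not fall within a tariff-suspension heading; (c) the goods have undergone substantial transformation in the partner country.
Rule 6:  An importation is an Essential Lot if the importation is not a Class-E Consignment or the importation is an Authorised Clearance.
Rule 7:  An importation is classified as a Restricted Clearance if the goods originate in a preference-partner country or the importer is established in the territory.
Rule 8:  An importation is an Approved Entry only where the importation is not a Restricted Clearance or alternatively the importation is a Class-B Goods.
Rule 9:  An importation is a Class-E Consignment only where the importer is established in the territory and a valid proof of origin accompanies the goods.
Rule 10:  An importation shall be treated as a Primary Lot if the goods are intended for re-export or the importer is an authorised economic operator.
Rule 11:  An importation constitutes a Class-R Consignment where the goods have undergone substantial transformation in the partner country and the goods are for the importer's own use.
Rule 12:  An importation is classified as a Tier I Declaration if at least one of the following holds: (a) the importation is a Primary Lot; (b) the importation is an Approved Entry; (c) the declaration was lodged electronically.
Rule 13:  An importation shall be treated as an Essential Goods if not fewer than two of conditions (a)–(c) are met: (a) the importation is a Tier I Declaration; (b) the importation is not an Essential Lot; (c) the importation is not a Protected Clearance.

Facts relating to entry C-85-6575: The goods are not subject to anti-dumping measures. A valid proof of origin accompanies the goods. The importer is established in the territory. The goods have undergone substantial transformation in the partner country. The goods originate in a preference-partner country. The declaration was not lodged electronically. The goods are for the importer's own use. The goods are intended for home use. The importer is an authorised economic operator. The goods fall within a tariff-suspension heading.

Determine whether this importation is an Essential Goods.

rule 10 — Primary Lot: [the goods are intended for re-export? no] OR [the importer is an authorised economic operator? yes] → satisfied.
rule 7 — Restricted Clearance: [the goods originate in a preference-partner country? yes] OR [the importer is established in the territory? yes] → satisfied.
rule 5 — Class-B Goods: the declaration was lodged electronically? no; the goods do not fall within a tariff-suspension heading? no; the goods have undergone substantial transformation in the partner country? yes — 1 of 3 hold (need ≥2) → not satisfied.
rule 8 — Approved Entry: [not a Restricted Clearance (rule 7)? no] OR [Class-B Goods (rule 5)? no] → not satisfied.
rule 12 — Tier I Declaration: [Primary Lot (rule 10)? yes] OR [Approved Entry (rule 8)? no] OR [the declaration was lodged electronically? no] → satisfied.
rule 9 — Class-E Consignment: [the importer is established in the territory? yes] AND [a valid proof of origin accompanies the goods? yes] → satisfied.
rule 1 — Authorised Clearance: [the goods are intended for re-export? no] OR [the goods are not subject to anti-dumping measures? yes] → satisfied.
rule 6 — Essential Lot: [not a Class-E Consignment (rule 9)? no] OR [Authorised Clearance (rule 1)? yes] → satisfied.
rule 4 — Tier III Declaration: [the goods originate in a preference-partner country? yes] OR [the goods are for onward sale? no] → satisfied.
rule 3 — Protected Clearance: [the goods have undergone substantial transformation in the partner country? yes] AND [Tier III Declaration (rule 4)? yes] AND [the goods fall within a tariff-suspension heading? yes] → satisfied.
rule 13 — Essential Goods: Tier I Declaration (rule 12)? yes; not an Essential Lot (rule 6)? no; not a Protected Clearance (rule 3)? no — 1 of 3 hold (need ≥2) → not satisfied.

No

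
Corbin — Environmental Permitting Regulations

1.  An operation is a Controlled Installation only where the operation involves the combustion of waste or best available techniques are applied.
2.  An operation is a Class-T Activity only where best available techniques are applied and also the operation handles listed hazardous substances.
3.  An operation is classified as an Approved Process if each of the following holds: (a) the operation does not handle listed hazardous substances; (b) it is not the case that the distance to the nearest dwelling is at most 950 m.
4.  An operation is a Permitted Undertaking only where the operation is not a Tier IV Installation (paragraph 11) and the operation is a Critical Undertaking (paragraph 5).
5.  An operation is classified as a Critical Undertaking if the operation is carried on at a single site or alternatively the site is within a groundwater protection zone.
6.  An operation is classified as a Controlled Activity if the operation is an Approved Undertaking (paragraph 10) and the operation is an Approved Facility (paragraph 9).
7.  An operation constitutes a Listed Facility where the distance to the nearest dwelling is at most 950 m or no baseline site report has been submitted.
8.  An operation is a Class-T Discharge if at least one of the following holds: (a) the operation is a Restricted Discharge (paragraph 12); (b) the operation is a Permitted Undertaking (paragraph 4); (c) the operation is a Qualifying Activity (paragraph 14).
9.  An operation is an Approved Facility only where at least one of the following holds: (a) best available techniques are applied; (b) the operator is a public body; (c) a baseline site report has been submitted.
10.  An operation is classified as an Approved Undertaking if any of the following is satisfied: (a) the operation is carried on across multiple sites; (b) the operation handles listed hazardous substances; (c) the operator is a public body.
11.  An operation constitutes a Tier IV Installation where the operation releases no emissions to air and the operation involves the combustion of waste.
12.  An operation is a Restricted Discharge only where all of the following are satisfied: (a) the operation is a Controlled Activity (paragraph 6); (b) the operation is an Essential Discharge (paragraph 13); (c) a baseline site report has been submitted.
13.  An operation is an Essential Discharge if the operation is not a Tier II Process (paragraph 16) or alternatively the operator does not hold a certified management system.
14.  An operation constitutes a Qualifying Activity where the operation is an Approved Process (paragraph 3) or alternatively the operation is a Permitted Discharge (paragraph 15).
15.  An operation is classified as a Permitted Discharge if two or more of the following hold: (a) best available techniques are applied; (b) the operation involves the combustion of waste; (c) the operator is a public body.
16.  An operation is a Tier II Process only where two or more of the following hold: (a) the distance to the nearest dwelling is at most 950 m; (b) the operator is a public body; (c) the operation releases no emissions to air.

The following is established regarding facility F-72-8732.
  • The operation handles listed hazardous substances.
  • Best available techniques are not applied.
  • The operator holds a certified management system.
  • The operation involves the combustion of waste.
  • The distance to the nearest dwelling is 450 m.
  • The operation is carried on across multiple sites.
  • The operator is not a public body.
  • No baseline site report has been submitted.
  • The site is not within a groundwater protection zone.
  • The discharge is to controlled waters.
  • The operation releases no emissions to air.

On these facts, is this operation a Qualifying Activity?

paragraph 3 — Approved Process: [the operation does not handle listed hazardous substances? no] AND [distance to the nearest dwelling: 450 m ≤ 950 m? yes, so negated condition no] → not satisfied.
paragraph 15 — Permitted Discharge: best available techniques are applied? no; the operation involves the combustion of waste? yes; the operator is a public body? no — 1 of 3 hold (need ≥2) → not satisfied.
paragraph 14 — Qualifying Activity: [Approved Process (paragraph 3)? no] OR [Permitted Discharge (paragraph 15)? no] → not satisfied.

No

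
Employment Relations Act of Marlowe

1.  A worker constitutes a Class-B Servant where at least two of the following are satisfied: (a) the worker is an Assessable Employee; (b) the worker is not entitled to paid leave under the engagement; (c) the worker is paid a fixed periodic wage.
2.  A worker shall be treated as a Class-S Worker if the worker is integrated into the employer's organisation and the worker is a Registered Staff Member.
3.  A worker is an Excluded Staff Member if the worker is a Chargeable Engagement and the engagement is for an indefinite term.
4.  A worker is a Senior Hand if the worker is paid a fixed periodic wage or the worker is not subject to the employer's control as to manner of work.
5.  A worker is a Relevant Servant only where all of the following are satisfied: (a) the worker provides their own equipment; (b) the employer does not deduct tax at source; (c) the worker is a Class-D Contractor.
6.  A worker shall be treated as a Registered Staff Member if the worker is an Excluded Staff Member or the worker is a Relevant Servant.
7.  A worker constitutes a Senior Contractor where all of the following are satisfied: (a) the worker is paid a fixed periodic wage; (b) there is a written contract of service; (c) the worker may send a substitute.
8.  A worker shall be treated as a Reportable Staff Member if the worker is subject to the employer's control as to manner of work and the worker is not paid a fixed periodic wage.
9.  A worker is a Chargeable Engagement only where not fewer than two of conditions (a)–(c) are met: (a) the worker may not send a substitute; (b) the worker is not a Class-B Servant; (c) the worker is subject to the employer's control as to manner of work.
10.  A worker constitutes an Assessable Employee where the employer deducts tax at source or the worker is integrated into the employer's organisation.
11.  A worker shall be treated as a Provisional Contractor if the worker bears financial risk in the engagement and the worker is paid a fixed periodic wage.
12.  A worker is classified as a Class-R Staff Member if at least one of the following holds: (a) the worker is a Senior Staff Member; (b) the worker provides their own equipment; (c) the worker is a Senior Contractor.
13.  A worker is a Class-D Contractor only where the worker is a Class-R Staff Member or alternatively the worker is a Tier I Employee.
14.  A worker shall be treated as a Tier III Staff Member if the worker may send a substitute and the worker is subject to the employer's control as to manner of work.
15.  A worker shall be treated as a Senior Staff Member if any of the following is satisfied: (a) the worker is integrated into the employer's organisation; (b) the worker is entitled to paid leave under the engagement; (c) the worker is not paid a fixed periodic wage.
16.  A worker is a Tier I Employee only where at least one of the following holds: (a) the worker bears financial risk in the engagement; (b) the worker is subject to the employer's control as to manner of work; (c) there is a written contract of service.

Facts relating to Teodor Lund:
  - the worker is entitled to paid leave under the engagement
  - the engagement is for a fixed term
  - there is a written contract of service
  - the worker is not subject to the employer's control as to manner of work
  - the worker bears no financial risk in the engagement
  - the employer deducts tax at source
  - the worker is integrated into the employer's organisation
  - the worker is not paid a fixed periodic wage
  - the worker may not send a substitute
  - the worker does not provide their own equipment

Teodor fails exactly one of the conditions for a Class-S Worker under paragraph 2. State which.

Registered Staff Member

paragraph 10 — Assessable Employee: [the employer deducts tax at source? yes] OR [the worker is integrated into the employer's organisation? yes] → satisfied.
paragraph 1 — Class-B Servant: Assessable Employee (paragraph 10)? yes; the worker is not entitled to paid leave under the engagement? no; the worker is paid a fixed periodic wage? no — 1 of 3 hold (need ≥2) → not satisfied.
paragraph 9 — Chargeable Engagement: the worker may not send a substitute? yes; not a Class-B Servant (paragraph 1)? yes; the worker is subject to the employer's control as to manner of work? no — 2 of 3 hold (need ≥2) → satisfied.
paragraph 3 — Excluded Staff Member: [Chargeable Engagement (paragraph 9)? yes] AND [the engagement is for an indefinite term? no] → not satisfied.
paragraph 15 — Senior Staff Member: [the worker is integrated into the employer's organisation? yes] OR [the worker is entitled to paid leave under the engagement? yes] OR [the worker is not paid a fixed periodic wage? yes] → satisfied.
paragraph 7 — Senior Contractor: [the worker is paid a fixed periodic wage? no] AND [there is a written contract of service? yes] AND [the worker may send a substitute? no] → not satisfied.
paragraph 12 — Class-R Staff Member: [Senior Staff Member (paragraph 15)? yes] OR [the worker provides their own equipment? no] OR [Senior Contractor (paragraph 7)? no] → satisfied.
paragraph 16 — Tier I Employee: [the worker bears financial risk in the engagement? no] OR [the worker is subject to the employer's control as to manner of work? no] OR [there is a written contract of service? yes] → satisfied.
paragraph 13 — Class-D Contractor: [Class-R Staff Member (paragraph 12)? yes] OR [Tier I Employee (paragraph 16)? yes] → satisfied.
paragraph 5 — Relevant Servant: [the worker provides their own equipment? no] AND [the employer does not deduct tax at source? no] AND [Class-D Contractor (paragraph 13)? yes] → not satisfied.
paragraph 6 — Registered Staff Member: [Excluded Staff Member (paragraph 3)? no] OR [Relevant Servant (paragraph 5)? no] → not satisfied.
paragraph 2 — Class-S Worker: [the worker is integrated into the employer's organisation? yes] AND [Registered Staff Member (paragraph 6)? no] → not satisfied.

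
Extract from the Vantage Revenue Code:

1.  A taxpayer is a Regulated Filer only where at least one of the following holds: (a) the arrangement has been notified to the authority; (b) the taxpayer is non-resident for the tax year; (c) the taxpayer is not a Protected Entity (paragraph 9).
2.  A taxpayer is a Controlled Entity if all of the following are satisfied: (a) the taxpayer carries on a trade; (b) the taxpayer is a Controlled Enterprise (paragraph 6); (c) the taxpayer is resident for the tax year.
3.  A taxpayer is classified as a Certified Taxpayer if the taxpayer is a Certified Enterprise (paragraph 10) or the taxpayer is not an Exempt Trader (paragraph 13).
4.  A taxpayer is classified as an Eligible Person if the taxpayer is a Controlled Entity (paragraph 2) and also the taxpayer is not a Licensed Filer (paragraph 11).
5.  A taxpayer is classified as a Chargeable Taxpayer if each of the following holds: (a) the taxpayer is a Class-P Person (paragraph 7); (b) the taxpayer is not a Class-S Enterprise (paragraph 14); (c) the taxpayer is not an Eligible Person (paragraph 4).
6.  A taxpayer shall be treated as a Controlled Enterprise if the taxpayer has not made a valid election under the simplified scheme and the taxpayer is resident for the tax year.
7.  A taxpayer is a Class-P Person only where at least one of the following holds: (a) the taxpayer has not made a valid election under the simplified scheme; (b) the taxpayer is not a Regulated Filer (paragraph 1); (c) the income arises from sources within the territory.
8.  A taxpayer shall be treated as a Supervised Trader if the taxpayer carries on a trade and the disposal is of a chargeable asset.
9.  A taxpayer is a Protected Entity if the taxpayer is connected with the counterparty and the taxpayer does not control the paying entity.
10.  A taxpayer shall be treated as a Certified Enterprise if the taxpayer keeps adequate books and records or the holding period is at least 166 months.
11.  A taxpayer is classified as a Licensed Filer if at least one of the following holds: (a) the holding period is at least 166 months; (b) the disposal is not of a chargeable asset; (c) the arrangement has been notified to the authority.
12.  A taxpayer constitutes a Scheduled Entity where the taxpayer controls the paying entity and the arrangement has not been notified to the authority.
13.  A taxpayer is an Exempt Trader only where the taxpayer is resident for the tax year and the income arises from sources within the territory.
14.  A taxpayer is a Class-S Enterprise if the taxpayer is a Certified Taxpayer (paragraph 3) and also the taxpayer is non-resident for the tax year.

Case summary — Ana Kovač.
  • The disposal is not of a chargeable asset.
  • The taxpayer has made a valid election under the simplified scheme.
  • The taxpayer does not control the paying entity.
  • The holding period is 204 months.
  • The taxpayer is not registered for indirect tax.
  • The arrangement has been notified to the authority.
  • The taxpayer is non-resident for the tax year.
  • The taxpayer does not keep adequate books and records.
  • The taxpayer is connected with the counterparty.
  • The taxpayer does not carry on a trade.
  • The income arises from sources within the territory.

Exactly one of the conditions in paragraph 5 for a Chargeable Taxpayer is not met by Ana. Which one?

Class-S Enterprise

paragraph 9 — Protected Entity: [the taxpayer is connected with the counterparty? yes] AND [the taxpayer does not control the paying entity? yes] → satisfied.
paragraph 1 — Regulated Filer: [the arrangement has been notified to the authority? yes] OR [the taxpayer is non-resident for the tax year? yes] OR [not a Protected Entity (paragraph 9)? no] → satisfied.
paragraph 7 — Class-P Person: [the taxpayer has not made a valid election under the simplified scheme? no] OR [not a Regulated Filer (paragraph 1)? no] OR [the income arises from sources within the territory? yes] → satisfied.
paragraph 10 — Certified Enterprise: [the taxpayer keeps adequate books and records? no] OR [holding period: 204 months ≥ 166 months? yes] → satisfied.
paragraph 13 — Exempt Trader: [the taxpayer is resident for the tax year? no] AND [the income arises from sources within the territory? yes] → not satisfied.
paragraph 3 — Certified Taxpayer: [Certified Enterprise (paragraph 10)? yes] OR [not an Exempt Trader (paragraph 13)? yes] → satisfied.
paragraph 14 — Class-S Enterprise: [Certified Taxpayer (paragraph 3)? yes] AND [the taxpayer is non-resident for the tax year? yes] → satisfied.
paragraph 6 — Controlled Enterprise: [the taxpayer has not made a valid election under the simplified scheme? no] AND [the taxpayer is resident for the tax year? no] → not satisfied.
paragraph 2 — Controlled Entity: [the taxpayer carries on a trade? no] AND [Controlled Enterprise (paragraph 6)? no] AND [the taxpayer is resident for the tax year? no] → not satisfied.
paragraph 11 — Licensed Filer: [holding period: 204 months ≥ 166 months? yes] OR [the disposal is not of a chargeable asset? yes] OR [the arrangement has been notified to the authority? yes] → satisfied.
paragraph 4 — Eligible Person: [Controlled Entity (paragraph 2)? no] AND [not a Licensed Filer (paragraph 11)? no] → not satisfied.
paragraph 5 — Chargeable Taxpayer: [Class-P Person (paragraph 7)? yes] AND [not a Class-S Enterprise (paragraph 14)? no] AND [not an Eligible Person (paragraph 4)? yes] → not satisfied.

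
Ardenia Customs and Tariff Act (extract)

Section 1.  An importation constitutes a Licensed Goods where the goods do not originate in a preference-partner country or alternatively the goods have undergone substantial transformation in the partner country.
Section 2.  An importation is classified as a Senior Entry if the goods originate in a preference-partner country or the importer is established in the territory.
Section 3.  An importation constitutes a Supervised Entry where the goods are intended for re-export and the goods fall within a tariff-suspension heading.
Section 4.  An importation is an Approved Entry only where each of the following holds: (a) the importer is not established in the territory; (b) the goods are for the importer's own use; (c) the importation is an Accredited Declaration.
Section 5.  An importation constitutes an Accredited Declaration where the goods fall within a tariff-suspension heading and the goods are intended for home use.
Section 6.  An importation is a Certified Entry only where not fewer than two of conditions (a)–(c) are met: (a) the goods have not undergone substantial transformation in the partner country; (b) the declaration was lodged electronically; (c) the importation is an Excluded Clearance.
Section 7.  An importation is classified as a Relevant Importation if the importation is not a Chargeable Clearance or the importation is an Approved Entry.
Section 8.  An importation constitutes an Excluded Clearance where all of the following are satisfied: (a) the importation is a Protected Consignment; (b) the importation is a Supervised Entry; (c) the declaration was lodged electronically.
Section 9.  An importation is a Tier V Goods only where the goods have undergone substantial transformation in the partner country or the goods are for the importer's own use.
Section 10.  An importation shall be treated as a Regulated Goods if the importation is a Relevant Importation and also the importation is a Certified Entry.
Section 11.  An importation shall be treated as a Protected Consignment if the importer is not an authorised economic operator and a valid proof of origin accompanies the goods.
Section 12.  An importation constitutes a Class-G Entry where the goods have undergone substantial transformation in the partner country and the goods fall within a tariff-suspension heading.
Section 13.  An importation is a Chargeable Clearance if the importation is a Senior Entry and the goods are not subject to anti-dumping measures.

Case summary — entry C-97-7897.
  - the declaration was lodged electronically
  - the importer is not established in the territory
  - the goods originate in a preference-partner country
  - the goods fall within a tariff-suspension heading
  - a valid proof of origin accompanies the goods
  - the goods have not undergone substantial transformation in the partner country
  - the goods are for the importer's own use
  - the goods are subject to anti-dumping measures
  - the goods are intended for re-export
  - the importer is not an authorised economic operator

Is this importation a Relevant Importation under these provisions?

Under section 2: the goods originate in a preference-partner country? yes; or the importer is established in the territory? no. So the importation is a Senior Entry.
Under section 13: Senior Entry (section 2)? yes; and the goods are not subject to anti-dumping measures? no. So the importation is not a Chargeable Clearance.
Under section 5: the goods fall within a tariff-suspension heading? yes; and the goods are intended for home use? no. So the importation is not an Accredited Declaration.
Under section 4: the importer is not established in the territory? yes; and the goods are for the importer's own use? yes; and Accredited Declaration (section 5)? no. So the importation is not an Approved Entry.
Under section 7: not a Chargeable Clearance (section 13)? yes; or Approved Entry (section 4)? no. So the importation is a Relevant Importation.

Yes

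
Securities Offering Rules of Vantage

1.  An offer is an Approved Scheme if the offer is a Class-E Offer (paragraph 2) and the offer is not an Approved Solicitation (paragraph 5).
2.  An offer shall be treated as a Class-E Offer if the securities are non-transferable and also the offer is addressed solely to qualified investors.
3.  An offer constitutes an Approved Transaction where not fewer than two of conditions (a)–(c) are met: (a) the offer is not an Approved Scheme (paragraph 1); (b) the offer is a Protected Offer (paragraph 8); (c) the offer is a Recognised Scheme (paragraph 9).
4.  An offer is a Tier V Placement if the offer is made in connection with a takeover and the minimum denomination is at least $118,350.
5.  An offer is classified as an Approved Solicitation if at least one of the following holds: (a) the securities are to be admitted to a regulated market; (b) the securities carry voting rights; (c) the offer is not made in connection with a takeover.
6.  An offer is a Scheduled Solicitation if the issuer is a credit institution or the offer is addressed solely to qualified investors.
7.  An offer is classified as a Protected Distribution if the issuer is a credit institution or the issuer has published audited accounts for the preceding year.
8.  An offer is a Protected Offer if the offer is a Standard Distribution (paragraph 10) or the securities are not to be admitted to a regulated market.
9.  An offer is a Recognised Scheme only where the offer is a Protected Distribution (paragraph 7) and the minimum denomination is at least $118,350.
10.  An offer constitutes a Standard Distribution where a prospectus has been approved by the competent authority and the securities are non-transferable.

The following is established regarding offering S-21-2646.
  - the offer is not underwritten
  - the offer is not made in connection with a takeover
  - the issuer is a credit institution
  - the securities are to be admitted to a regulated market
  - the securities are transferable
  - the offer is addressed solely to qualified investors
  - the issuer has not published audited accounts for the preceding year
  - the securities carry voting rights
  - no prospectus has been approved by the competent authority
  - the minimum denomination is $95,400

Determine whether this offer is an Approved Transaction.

Under paragraph 2: the securities are non-transferable? no; and the offer is addressed solely to qualified investors? yes. So the offer is not a Class-E Offer.
Under paragraph 5: the securities are to be admitted to a regulated market? yes; or the securities carry voting rights? yes; or the offer is not made in connection with a takeover? yes. So the offer is an Approved Solicitation.
Under paragraph 1: Class-E Offer (paragraph 2)? no; and not an Approved Solicitation (paragraph 5)? no. So the offer is not an Approved Scheme.
Under paragraph 10: a prospectus has been approved by the competent authority? no; and the securities are non-transferable? no. So the offer is not a Standard Distribution.
Under paragraph 8: Standard Distribution (paragraph 10)? no; or the securities are not to be admitted to a regulated market? no. So the offer is not a Protected Offer.
Under paragraph 7: the issuer is a credit institution? yes; or the issuer has published audited accounts for the preceding year? no. So the offer is a Protected Distribution.
Under paragraph 9: Protected Distribution (paragraph 7)? yes; and minimum denomination: $95,400 ≥ $118,350? no. So the offer is not a Recognised Scheme.
Under paragraph 3: not an Approved Scheme (paragraph 1)? yes; Protected Offer (paragraph 8)? no; Recognised Scheme (paragraph 9)? no — 1 of 3 hold (need ≥2) → not satisfied.

No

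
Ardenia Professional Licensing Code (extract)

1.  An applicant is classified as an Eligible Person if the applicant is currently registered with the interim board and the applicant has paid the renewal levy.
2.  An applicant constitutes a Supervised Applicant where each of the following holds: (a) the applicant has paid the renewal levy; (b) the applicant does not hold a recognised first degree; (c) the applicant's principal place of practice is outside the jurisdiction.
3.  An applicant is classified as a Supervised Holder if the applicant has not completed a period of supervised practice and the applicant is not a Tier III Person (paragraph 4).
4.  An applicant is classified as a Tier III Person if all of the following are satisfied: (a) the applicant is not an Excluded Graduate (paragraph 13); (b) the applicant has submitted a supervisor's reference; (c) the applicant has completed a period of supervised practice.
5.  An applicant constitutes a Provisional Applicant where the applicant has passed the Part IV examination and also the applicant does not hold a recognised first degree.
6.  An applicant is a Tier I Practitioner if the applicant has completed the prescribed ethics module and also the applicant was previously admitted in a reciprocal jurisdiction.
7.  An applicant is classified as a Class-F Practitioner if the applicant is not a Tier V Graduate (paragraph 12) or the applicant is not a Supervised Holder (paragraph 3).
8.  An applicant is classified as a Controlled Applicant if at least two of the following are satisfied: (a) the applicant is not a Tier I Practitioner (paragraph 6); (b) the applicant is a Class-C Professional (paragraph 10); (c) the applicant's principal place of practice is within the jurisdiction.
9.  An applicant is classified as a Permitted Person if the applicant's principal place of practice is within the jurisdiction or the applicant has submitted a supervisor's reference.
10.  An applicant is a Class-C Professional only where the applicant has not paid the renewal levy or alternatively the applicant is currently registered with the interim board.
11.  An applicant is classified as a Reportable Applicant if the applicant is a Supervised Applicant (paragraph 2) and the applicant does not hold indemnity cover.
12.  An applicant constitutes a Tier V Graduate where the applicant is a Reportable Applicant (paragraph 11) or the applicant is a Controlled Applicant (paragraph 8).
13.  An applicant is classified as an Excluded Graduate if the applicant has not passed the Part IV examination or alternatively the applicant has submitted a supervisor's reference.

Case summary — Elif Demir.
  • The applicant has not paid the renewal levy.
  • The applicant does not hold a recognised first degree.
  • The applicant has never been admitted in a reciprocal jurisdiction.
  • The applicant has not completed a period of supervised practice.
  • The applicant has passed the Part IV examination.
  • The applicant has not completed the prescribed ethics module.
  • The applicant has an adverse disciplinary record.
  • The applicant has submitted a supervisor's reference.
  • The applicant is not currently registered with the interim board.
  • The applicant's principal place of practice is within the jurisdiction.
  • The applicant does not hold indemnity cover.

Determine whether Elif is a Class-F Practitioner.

No

paragraph 2 — Supervised Applicant: [the applicant has paid the renewal levy? no] AND [the applicant does not hold a recognised first degree? yes] AND [the applicant's principal place of practice is outside the jurisdiction? no] → not satisfied.
paragraph 11 — Reportable Applicant: [Supervised Applicant (paragraph 2)? no] AND [the applicant does not hold indemnity cover? yes] → not satisfied.
paragraph 6 — Tier I Practitioner: [the applicant has completed the prescribed ethics module? no] AND [the applicant was previously admitted in a reciprocal jurisdiction? no] → not satisfied.
paragraph 10 — Class-C Professional: [the applicant has not paid the renewal levy? yes] OR [the applicant is currently registered with the interim board? no] → satisfied.
paragraph 8 — Controlled Applicant: not a Tier I Practitioner (paragraph 6)? yes; Class-C Professional (paragraph 10)? yes; the applicant's principal place of practice is within the jurisdiction? yes — 3 of 3 hold (need ≥2) → satisfied.
paragraph 12 — Tier V Graduate: [Reportable Applicant (paragraph 11)? no] OR [Controlled Applicant (paragraph 8)? yes] → satisfied.
paragraph 13 — Excluded Graduate: [the applicant has not passed the Part IV examination? no] OR [the applicant has submitted a supervisor's reference? yes] → satisfied.
paragraph 4 — Tier III Person: [not an Excluded Graduate (paragraph 13)? no] AND [the applicant has submitted a supervisor's reference? yes] AND [the applicant has completed a period of supervised practice? no] → not satisfied.
paragraph 3 — Supervised Holder: [the applicant has not completed a period of supervised practice? yes] AND [not a Tier III Person (paragraph 4)? yes] → satisfied.
paragraph 7 — Class-F Practitioner: [not a Tier V Graduate (paragraph 12)? no] OR [not a Supervised Holder (paragraph 3)? no] → not satisfied.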